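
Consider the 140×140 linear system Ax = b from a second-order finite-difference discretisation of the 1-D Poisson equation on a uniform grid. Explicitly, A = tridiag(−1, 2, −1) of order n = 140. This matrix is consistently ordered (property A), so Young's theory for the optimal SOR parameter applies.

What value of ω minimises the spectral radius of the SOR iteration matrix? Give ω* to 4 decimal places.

ω* = 1.9564

ρ_J = max_k |cos(kπ/141)| = cos(π/141) = 0.9998
√(1−ρ_J²) = |sin(π/141)| = 0.02228
[ω*] 2 ÷ (1 + 0.02228) = 2 ÷ 1.02228 = 1.9564.
ρ(B_{ω*}) = ω*−1 = 0.9564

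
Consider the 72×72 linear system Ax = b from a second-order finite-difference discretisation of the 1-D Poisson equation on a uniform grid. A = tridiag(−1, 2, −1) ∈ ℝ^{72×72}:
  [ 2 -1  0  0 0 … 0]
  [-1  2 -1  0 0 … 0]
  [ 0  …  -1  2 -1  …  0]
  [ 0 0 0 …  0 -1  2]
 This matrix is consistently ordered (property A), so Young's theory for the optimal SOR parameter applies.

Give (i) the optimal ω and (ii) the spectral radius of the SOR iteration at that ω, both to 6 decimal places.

[ρ_J] n=72: ρ(B_J) = cos(π/(n+1)) = cos(π/73) = 0.999074.
√(1−ρ_J²) simplifies to sin(π/73) = 0.0430222.
So ω* = 2/1.0430222 = 1.917505 (Young).
At ω = 1.917505 every |λ(B_ω)| = ω−1, so ρ_SOR = 0.917505.

ω* = 1.917505, ρ_SOR = 0.917505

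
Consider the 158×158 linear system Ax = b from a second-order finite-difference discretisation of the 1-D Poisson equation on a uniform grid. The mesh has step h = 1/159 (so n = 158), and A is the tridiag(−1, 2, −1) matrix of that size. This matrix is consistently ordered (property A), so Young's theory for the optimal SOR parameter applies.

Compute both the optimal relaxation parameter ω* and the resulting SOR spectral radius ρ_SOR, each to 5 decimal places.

ω* = 1.96125, ρ_SOR = 0.96125

½·tridiag(1,0,1) at n=158: λ_k = cos(kπ/159); max |λ| at k=1 ⇒ ρ_J = cos(π/159) ≈ 0.99980.
1 − cos²(π/159) = sin²(π/159) ⇒ √(1−ρ_J²) = sin(π/159) = 0.019757.
Then 2/(1+√(1−ρ_J²)) = 2/(1+0.019757); ω* = 2/1.019757 = 1.96125.
and ρ(B_{ω*}) = 1.96125 − 1 = 0.96125.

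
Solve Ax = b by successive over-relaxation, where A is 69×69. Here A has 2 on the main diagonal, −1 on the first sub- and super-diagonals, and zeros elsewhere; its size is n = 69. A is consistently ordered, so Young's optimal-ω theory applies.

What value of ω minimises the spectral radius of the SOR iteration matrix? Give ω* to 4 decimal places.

ω* = 1.9141

n=69: λ(B_J) = 1 − λ(A)/2 = cos(kπ/70); k=1 gives ρ_J = 0.9990.
root = sin(π/70) = 0.04486  (since 1−cos² = sin²).
ω* = 2/(1+0.04486) = 1.9141
ρ(B_{ω*}) = ω*−1 = 0.9141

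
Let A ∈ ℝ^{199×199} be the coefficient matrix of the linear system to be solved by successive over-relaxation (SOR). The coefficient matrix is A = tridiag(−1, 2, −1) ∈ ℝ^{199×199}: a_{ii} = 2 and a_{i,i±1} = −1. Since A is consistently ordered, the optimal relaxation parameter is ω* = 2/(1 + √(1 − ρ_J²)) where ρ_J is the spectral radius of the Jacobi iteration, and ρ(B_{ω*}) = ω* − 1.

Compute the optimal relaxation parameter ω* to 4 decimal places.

ρ_J = max_k |cos(kπ/200)| = cos(π/200) = 0.9999
√(1−ρ_J²) simplifies to sin(π/200) = 0.01571.
Young: ω* = 2/(1+√(1−ρ_J²)) = 2/(1+0.01571) = 2/1.01571 = 1.9691.
and ρ(B_{ω*}) = 1.9691 − 1 = 0.9691.

ω* = 1.9691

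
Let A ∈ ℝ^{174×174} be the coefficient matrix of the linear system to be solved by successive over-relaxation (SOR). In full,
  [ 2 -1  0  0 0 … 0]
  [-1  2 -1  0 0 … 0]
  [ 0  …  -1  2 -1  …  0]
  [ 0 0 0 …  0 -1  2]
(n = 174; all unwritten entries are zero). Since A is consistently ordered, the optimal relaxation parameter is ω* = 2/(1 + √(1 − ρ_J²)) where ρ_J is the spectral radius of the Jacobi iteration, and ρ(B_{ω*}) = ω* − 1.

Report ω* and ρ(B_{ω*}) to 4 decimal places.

[ρ_J] n=174: ρ(B_J) = cos(π/(n+1)) = cos(π/175) = 0.9998.
√(1−ρ_J²) = |sin(π/175)| = 0.01795
ω* = 2 / (1 + 0.01795) = 2 / 1.01795 ≈ 1.9647.
ρ_SOR = ω* − 1 ≈ 0.9647.

ω* = 1.9647, ρ_SOR = 0.9647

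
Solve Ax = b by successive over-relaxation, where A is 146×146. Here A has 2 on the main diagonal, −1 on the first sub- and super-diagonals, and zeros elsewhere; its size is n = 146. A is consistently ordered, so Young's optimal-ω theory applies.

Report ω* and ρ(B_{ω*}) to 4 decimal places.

[ρ_J] n=146: ρ(B_J) = cos(π/(n+1)) = cos(π/147) = 0.9998.
1 − cos²(π/147) = sin²(π/147) ⇒ √(1−ρ_J²) = sin(π/147) = 0.02137.
ω* = 2/(1 + 0.02137) = 2/1.02137 = 1.9582.
At ω = 1.9582 every |λ(B_ω)| = ω−1, so ρ_SOR = 0.9582.

ω* = 1.9582, ρ_SOR = 0.9582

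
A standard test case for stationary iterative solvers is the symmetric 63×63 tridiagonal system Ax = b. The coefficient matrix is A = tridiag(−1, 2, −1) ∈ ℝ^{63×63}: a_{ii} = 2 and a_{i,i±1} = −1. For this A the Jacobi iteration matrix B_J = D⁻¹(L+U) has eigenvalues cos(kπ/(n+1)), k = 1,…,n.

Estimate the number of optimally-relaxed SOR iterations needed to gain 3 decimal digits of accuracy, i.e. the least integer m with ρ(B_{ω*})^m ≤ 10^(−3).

½·tridiag(1,0,1) at n=63: λ_k = cos(kπ/64); max |λ| at k=1 ⇒ ρ_J = cos(π/64) ≈ 0.9987955.
√(1−ρ_J²) = |sin(π/64)| = 0.0490677
So ω* = 2/1.0490677 = 1.9064547 (Young).
Hence ρ(B_{ω*}) = 1.9064547 − 1 = 0.9064547.
For 3 digits: m = 3·ln10 / (−ln 0.9064547) = 6.90776/0.0982142 = 70.334; round up → m = 71.

m = 71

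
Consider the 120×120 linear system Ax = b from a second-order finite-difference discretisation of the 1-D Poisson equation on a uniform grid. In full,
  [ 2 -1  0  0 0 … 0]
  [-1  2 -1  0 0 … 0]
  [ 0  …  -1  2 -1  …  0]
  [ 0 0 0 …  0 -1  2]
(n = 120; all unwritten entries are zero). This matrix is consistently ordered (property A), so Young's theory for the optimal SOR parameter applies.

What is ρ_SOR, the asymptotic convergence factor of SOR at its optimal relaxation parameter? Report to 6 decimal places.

ρ_SOR = 0.949392

B_J for the 120×120 system has eigenvalues cos(kπ/121); ρ_J = cos(π/121) = 0.999663.
1 − cos²(π/121) = sin²(π/121) ⇒ √(1−ρ_J²) = sin(π/121) = 0.0259607.
ω* = 2/(1+0.0259607) = 1.949392
and ρ(B_{ω*}) = 1.949392 − 1 = 0.949392.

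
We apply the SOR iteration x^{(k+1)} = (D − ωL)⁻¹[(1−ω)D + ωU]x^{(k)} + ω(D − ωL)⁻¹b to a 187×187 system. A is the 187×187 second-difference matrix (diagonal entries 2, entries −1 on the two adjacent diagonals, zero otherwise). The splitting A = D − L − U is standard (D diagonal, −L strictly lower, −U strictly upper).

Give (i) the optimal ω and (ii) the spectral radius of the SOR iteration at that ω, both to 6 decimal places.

n=187: λ(B_J) = 1 − λ(A)/2 = cos(kπ/188); k=1 gives ρ_J = 0.999860.
root = sin(π/188) = 0.0167098  (since 1−cos² = sin²).
ω* = 2/(1 + 0.0167098) = 2/1.0167098 = 1.967130.
[ρ_SOR] ω* − 1 = 0.967130.

ω* = 1.967130, ρ_SOR = 0.967130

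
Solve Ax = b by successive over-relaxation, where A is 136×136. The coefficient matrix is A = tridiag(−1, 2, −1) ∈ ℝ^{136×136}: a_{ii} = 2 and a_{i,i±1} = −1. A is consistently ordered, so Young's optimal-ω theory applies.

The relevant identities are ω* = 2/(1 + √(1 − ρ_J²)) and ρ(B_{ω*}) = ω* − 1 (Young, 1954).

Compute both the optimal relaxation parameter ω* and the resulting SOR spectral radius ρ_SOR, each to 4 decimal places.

With n=136, ρ(Jacobi) = cos(π/137) = 0.9997.
√(1 − cos²(π/137)) = sin(π/137) ≈ 0.02293.
So ω* = 2/1.02293 = 1.9552 (Young).
ρ_SOR = ω* − 1 ≈ 0.9552.

ω* = 1.9552, ρ_SOR = 0.9552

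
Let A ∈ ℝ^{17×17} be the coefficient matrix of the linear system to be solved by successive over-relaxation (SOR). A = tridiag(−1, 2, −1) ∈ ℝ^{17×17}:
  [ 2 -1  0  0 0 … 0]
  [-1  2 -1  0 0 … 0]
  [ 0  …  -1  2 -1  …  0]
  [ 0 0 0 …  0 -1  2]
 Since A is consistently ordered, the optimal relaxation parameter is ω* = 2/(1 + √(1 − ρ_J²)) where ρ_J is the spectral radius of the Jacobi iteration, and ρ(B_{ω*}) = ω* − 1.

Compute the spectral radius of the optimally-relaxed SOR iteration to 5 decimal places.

ρ_SOR = 0.70409

With n=17, ρ(Jacobi) = cos(π/18) = 0.98481.
root = sin(π/18) = 0.173648  (since 1−cos² = sin²).
[ω*] 2 ÷ (1 + 0.173648) = 2 ÷ 1.173648 = 1.70409.
ρ_SOR = ω* − 1 ≈ 0.70409.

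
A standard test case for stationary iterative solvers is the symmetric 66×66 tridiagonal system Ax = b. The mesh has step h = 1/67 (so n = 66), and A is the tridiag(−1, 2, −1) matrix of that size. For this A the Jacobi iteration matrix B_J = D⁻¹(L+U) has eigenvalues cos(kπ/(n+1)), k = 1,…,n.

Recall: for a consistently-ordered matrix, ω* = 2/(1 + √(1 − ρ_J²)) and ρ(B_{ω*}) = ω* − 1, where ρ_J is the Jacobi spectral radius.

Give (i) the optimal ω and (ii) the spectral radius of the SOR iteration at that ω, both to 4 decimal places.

ω* = 1.9105, ρ_SOR = 0.9105

n=66: λ(B_J) = 1 − λ(A)/2 = cos(kπ/67); k=1 gives ρ_J = 0.9989.
√(1−ρ_J²) = |sin(π/67)| = 0.04687
ω* = 2/(1 + 0.04687) = 2/1.04687 = 1.9105.
ρ_SOR = ω* − 1 ≈ 0.9105.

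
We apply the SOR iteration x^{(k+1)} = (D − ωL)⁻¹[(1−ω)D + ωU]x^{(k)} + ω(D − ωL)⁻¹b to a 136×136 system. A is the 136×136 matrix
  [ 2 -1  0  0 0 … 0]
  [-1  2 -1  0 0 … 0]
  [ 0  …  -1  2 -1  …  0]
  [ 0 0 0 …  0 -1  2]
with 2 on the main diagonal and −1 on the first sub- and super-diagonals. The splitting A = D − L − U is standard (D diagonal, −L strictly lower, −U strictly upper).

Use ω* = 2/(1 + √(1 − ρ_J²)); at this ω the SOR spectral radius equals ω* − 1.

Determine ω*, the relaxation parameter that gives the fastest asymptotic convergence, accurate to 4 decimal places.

ω* = 1.9552

With n=136, ρ(Jacobi) = cos(π/137) = 0.9997.
root = sin(π/137) = 0.02293  (since 1−cos² = sin²).
ω* = 2/(1+0.02293) = 1.9552
ρ(B_{ω*}) = ω*−1 = 0.9552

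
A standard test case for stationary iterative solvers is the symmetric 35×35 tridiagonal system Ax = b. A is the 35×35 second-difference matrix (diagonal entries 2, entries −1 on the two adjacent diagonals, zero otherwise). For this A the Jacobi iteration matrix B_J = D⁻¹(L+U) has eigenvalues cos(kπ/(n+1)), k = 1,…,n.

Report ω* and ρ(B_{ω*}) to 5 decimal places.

ω* = 1.83966, ρ_SOR = 0.83966

With n=35, ρ(Jacobi) = cos(π/36) = 0.99619.
√(1−ρ_J²) simplifies to sin(π/36) = 0.087156.
Young: ω* = 2/(1+√(1−ρ_J²)) = 2/(1+0.087156) = 2/1.087156 = 1.83966.
At ω = 1.83966 every |λ(B_ω)| = ω−1, so ρ_SOR = 0.83966.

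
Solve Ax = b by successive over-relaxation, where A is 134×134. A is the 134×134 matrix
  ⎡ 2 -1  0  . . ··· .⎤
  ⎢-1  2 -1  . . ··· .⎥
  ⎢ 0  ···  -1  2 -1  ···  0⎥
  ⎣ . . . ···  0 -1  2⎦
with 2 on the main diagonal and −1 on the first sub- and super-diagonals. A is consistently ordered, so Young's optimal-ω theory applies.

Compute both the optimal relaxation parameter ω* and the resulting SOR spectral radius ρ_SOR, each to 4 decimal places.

ω* = 1.9545, ρ_SOR = 0.9545

With n=134, ρ(Jacobi) = cos(π/135) = 0.9997.
1 − cos²(π/135) = sin²(π/135) ⇒ √(1−ρ_J²) = sin(π/135) = 0.02327.
ω* = 2/(1 + 0.02327) = 2/1.02327 = 1.9545.
ρ(B_{ω*}) = ω*−1 = 0.9545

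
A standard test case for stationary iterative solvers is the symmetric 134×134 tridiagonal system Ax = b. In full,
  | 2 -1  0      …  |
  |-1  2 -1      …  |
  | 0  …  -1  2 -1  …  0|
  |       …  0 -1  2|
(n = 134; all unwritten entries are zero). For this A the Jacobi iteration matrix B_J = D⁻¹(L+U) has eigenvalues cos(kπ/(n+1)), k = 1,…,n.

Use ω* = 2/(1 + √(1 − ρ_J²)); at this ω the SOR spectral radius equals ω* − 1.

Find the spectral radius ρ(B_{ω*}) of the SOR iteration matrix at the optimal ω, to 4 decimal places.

spectrum of D⁻¹(L+U) = {cos(kπ/135) : 1≤k≤134}; ρ_J = cos(π/135) = 0.9997.
√(1−ρ_J²) simplifies to sin(π/135) = 0.02327.
So ω* = 2/1.02327 = 1.9545 (Young).
Hence ρ(B_{ω*}) = 1.9545 − 1 = 0.9545.

ρ_SOR = 0.9545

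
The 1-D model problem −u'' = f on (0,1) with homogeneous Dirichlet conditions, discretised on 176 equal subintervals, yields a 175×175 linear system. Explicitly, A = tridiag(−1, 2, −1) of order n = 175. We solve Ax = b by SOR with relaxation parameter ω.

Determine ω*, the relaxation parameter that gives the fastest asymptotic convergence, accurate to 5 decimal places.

[ρ_J] n=175: ρ(B_J) = cos(π/(n+1)) = cos(π/176) = 0.99984.
√(1 − cos²(π/176)) = sin(π/176) ≈ 0.017849.
So ω* = 2/1.017849 = 1.96493 (Young).
[ρ_SOR] ω* − 1 = 0.96493.

ω* = 1.96493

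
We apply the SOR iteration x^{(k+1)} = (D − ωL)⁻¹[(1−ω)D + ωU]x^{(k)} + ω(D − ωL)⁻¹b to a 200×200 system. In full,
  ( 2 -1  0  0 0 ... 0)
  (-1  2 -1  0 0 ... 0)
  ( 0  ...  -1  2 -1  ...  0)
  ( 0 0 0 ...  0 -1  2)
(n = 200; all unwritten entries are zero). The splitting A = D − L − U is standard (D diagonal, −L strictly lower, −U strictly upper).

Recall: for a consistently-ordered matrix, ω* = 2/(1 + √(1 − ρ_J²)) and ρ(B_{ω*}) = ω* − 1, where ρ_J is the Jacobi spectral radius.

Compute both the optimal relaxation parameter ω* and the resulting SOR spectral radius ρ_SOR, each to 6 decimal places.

spectrum of D⁻¹(L+U) = {cos(kπ/201) : 1≤k≤200}; ρ_J = cos(π/201) = 0.999878.
√(1−ρ_J²) simplifies to sin(π/201) = 0.0156292.
ω* = 2/(1 + 0.0156292) = 2/1.0156292 = 1.969223.
[ρ_SOR] ω* − 1 = 0.969223.

ω* = 1.969223, ρ_SOR = 0.969223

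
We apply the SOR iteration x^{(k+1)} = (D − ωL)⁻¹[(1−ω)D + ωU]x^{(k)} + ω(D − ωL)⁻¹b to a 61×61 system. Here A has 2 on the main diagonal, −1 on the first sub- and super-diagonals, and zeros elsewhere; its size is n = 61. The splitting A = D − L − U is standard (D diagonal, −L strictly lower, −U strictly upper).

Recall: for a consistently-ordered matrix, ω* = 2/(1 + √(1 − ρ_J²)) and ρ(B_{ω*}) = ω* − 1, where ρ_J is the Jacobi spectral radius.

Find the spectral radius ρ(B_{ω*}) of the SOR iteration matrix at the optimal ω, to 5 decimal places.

With n=61, ρ(Jacobi) = cos(π/62) = 0.99872.
√(1 − cos²(π/62)) = sin(π/62) ≈ 0.050649.
ω* = 2/(1 + 0.050649) = 2/1.050649 = 1.90359.
At ω = 1.90359 every |λ(B_ω)| = ω−1, so ρ_SOR = 0.90359.

ρ_SOR = 0.90359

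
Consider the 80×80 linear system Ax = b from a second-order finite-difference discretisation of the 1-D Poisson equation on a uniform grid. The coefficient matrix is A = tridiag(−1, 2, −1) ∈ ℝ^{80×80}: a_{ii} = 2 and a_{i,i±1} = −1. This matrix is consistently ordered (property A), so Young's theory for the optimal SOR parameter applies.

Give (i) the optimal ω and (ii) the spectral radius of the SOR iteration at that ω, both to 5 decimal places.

½·tridiag(1,0,1) at n=80: λ_k = cos(kπ/81); max |λ| at k=1 ⇒ ρ_J = cos(π/81) ≈ 0.99925.
root = sin(π/81) = 0.038775  (since 1−cos² = sin²).
ω* = 2/(1 + 0.038775) = 2/1.038775 = 1.92534.
ρ(B_{ω*}) = ω*−1 = 0.92534

ω* = 1.92534, ρ_SOR = 0.92534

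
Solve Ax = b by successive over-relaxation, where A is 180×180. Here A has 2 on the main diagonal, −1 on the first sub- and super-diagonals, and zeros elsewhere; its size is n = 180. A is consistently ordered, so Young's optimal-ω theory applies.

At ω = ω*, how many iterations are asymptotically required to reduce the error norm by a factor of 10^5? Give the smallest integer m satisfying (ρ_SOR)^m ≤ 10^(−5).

m = 332

B_J for the 180×180 system has eigenvalues cos(kπ/181); ρ_J = cos(π/181) = 0.9998494.
1 − cos²(π/181) = sin²(π/181) ⇒ √(1−ρ_J²) = sin(π/181) = 0.0173560.
ω* = 2/(1+0.0173560) = 1.9658802
ρ(B_{ω*}) = ω*−1 = 0.9658802
Need (0.9658802)^m ≤ 10^(−5): m ≥ 5·ln10/|ln 0.9658802| = 11.5129/0.0347155 = 331.636 ⇒ m = 332.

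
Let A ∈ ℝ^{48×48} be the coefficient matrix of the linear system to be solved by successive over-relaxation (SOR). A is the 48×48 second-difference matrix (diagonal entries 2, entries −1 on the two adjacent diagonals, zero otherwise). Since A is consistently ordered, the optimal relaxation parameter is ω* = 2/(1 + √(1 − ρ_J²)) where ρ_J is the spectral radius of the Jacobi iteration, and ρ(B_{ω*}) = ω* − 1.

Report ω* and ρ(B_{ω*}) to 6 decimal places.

ω* = 1.879575, ρ_SOR = 0.879575

½·tridiag(1,0,1) at n=48: λ_k = cos(kπ/49); max |λ| at k=1 ⇒ ρ_J = cos(π/49) ≈ 0.997945.
root = sin(π/49) = 0.0640702  (since 1−cos² = sin²).
[ω*] 2 ÷ (1 + 0.0640702) = 2 ÷ 1.0640702 = 1.879575.
and ρ(B_{ω*}) = 1.879575 − 1 = 0.879575.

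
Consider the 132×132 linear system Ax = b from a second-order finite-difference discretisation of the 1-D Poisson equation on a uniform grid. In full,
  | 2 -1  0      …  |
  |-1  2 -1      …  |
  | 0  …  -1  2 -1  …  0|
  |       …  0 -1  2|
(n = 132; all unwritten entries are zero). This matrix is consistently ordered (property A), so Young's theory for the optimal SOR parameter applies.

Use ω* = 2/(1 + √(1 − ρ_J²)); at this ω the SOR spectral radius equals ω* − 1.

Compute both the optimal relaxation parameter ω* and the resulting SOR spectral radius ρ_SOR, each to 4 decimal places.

ω* = 1.9539, ρ_SOR = 0.9539

n=132: λ(B_J) = 1 − λ(A)/2 = cos(kπ/133); k=1 gives ρ_J = 0.9997.
√(1−ρ_J²) simplifies to sin(π/133) = 0.02362.
[ω*] 2 ÷ (1 + 0.02362) = 2 ÷ 1.02362 = 1.9539.
and ρ(B_{ω*}) = 1.9539 − 1 = 0.9539.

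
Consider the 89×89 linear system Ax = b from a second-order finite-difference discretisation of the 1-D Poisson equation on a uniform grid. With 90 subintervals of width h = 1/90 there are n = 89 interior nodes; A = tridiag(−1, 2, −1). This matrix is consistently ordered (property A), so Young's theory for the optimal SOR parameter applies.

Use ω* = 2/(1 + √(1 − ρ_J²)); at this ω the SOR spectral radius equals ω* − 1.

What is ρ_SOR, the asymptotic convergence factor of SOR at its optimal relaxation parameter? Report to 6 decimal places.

ρ_SOR = 0.932555

B_J for the 89×89 system has eigenvalues cos(kπ/90); ρ_J = cos(π/90) = 0.999391.
√(1−ρ_J²) = |sin(π/90)| = 0.0348995
ω* = 2/(1+0.0348995) = 1.932555
and ρ(B_{ω*}) = 1.932555 − 1 = 0.932555.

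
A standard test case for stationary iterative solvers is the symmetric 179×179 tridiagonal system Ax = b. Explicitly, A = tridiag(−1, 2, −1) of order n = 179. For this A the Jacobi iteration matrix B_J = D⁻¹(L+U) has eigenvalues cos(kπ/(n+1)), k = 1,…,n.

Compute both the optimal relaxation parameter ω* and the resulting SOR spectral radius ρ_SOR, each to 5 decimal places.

ω* = 1.96569, ρ_SOR = 0.96569

½·tridiag(1,0,1) at n=179: λ_k = cos(kπ/180); max |λ| at k=1 ⇒ ρ_J = cos(π/180) ≈ 0.99985.
root = sin(π/180) = 0.017452  (since 1−cos² = sin²).
ω* = 2/(1+0.017452) = 1.96569
ρ_SOR = ω* − 1 ≈ 0.96569.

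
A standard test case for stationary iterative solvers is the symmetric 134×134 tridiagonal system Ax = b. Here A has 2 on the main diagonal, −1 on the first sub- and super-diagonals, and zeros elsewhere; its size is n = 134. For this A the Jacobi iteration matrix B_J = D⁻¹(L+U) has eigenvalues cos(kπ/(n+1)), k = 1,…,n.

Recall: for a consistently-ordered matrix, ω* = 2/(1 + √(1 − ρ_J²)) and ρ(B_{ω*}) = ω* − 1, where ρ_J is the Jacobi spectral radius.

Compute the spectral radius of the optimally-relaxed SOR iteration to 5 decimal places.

B_J for the 134×134 system has eigenvalues cos(kπ/135); ρ_J = cos(π/135) = 0.99973.
√(1−ρ_J²) simplifies to sin(π/135) = 0.023269.
ω* = 2/(1 + 0.023269) = 2/1.023269 = 1.95452.
ρ(B_{ω*}) = ω*−1 = 0.95452

ρ_SOR = 0.95452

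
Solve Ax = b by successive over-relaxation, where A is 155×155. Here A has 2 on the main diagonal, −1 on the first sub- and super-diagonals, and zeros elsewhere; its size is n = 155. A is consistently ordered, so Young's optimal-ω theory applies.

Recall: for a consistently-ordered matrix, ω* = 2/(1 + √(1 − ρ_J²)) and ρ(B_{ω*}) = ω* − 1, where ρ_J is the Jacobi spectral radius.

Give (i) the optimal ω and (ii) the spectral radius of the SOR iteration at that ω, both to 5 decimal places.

B_J for the 155×155 system has eigenvalues cos(kπ/156); ρ_J = cos(π/156) = 0.99980.
1 − cos²(π/156) = sin²(π/156) ⇒ √(1−ρ_J²) = sin(π/156) = 0.020137.
ω* = 2 / (1 + 0.020137) = 2 / 1.020137 ≈ 1.96052.
ρ(B_{ω*}) = ω*−1 = 0.96052

ω* = 1.96052, ρ_SOR = 0.96052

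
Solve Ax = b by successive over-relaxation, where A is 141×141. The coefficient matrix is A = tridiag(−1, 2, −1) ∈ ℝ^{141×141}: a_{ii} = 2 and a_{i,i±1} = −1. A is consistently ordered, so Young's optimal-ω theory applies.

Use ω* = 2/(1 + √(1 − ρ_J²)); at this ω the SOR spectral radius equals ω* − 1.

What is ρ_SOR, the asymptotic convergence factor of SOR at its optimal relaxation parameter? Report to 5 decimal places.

ρ_SOR = 0.95671

½·tridiag(1,0,1) at n=141: λ_k = cos(kπ/142); max |λ| at k=1 ⇒ ρ_J = cos(π/142) ≈ 0.99976.
√(1 − cos²(π/142)) = sin(π/142) ≈ 0.022122.
ω* = 2 / (1 + 0.022122) = 2 / 1.022122 ≈ 1.95671.
At ω = 1.95671 every |λ(B_ω)| = ω−1, so ρ_SOR = 0.95671.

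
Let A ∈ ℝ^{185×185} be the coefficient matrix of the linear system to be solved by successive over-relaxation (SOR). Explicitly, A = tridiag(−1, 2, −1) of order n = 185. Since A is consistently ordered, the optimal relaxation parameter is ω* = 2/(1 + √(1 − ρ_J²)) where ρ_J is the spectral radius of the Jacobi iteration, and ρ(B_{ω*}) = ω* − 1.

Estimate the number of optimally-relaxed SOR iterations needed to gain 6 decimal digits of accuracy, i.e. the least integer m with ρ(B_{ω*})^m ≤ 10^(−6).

m = 409

B_J for the 185×185 system has eigenvalues cos(kπ/186); ρ_J = cos(π/186) = 0.9998574.
√(1−ρ_J²) = |sin(π/186)| = 0.0168895
Young: ω* = 2/(1+√(1−ρ_J²)) = 2/(1+0.0168895) = 2/1.0168895 = 1.9667820.
ρ_SOR = ω* − 1 = 1.9667820 − 1 = 0.9667820.
Need (0.9667820)^m ≤ 10^(−6): m ≥ 6·ln10/|ln 0.9667820| = 13.8155/0.0337822 = 408.958 ⇒ m = 409.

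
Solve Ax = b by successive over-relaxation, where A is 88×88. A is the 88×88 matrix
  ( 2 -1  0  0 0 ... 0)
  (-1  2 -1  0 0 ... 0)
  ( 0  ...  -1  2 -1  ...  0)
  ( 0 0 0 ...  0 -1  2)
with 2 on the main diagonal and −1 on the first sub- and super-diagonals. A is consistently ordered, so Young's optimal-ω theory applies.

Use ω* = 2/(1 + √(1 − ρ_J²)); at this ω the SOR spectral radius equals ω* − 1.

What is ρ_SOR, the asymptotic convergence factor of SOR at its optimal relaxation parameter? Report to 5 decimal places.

ρ_SOR = 0.93182

spectrum of D⁻¹(L+U) = {cos(kπ/89) : 1≤k≤88}; ρ_J = cos(π/89) = 0.99938.
1 − cos²(π/89) = sin²(π/89) ⇒ √(1−ρ_J²) = sin(π/89) = 0.035291.
Young: ω* = 2/(1+√(1−ρ_J²)) = 2/(1+0.035291) = 2/1.035291 = 1.93182.
ρ_SOR = ω* − 1 = 1.93182 − 1 = 0.93182.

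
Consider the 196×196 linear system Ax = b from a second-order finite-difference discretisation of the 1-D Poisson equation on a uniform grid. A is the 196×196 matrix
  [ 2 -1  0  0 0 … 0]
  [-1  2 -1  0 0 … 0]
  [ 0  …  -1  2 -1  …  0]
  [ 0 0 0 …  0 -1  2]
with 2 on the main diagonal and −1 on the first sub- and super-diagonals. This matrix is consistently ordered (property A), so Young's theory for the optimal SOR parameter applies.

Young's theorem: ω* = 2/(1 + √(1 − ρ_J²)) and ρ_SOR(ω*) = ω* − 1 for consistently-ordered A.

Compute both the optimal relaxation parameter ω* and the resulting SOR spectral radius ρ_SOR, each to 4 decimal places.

[ρ_J] n=196: ρ(B_J) = cos(π/(n+1)) = cos(π/197) = 0.9999.
root = sin(π/197) = 0.01595  (since 1−cos² = sin²).
Young: ω* = 2/(1+√(1−ρ_J²)) = 2/(1+0.01595) = 2/1.01595 = 1.9686.
Hence ρ(B_{ω*}) = 1.9686 − 1 = 0.9686.

ω* = 1.9686, ρ_SOR = 0.9686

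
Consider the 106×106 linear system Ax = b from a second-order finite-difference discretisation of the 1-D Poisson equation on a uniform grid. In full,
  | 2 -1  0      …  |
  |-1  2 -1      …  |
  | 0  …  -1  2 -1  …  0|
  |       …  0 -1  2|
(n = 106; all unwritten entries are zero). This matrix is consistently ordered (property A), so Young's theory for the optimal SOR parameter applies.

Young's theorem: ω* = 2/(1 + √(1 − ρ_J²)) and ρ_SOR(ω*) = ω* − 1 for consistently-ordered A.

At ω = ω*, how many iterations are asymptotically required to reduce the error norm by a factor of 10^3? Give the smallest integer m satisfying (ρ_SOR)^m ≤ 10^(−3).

B_J for the 106×106 system has eigenvalues cos(kπ/107); ρ_J = cos(π/107) = 0.9995690.
root = sin(π/107) = 0.0293565  (since 1−cos² = sin²).
[ω*] 2 ÷ (1 + 0.0293565) = 2 ÷ 1.0293565 = 1.9429615.
ρ(B_{ω*}) = ω*−1 = 0.9429615
For 3 digits: m = 3·ln10 / (−ln 0.9429615) = 6.90776/0.0587298 = 117.619; round up → m = 118.

m = 118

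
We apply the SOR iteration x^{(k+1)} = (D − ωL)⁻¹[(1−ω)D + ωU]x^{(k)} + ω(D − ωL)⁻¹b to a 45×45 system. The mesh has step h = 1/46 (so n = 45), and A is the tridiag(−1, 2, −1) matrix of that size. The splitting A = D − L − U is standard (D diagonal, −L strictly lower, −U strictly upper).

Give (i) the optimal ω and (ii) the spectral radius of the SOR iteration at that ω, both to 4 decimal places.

ω* = 1.8722, ρ_SOR = 0.8722

B_J for the 45×45 system has eigenvalues cos(kπ/46); ρ_J = cos(π/46) = 0.9977.
root = sin(π/46) = 0.06824  (since 1−cos² = sin²).
ω* = 2/(1 + 0.06824) = 2/1.06824 = 1.8722.
ρ_SOR = ω* − 1 ≈ 0.8722.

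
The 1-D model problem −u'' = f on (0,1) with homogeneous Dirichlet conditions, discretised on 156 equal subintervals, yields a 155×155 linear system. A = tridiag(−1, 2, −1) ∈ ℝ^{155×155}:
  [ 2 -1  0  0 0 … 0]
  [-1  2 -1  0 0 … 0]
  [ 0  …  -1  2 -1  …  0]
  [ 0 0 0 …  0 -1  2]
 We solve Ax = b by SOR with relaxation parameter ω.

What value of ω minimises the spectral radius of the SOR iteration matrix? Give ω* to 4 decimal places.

spectrum of D⁻¹(L+U) = {cos(kπ/156) : 1≤k≤155}; ρ_J = cos(π/156) = 0.9998.
√(1 − cos²(π/156)) = sin(π/156) ≈ 0.02014.
[ω*] 2 ÷ (1 + 0.02014) = 2 ÷ 1.02014 = 1.9605.
ρ_SOR = ω* − 1 ≈ 0.9605.

ω* = 1.9605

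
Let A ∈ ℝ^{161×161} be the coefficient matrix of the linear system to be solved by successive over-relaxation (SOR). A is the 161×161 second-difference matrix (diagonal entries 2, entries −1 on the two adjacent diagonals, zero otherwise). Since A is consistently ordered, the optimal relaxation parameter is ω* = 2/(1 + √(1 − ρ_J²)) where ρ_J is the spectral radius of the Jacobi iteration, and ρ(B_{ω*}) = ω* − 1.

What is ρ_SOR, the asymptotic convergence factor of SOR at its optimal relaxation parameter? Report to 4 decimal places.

ρ_SOR = 0.9620

spectrum of D⁻¹(L+U) = {cos(kπ/162) : 1≤k≤161}; ρ_J = cos(π/162) = 0.9998.
√(1 − cos²(π/162)) = sin(π/162) ≈ 0.01939.
Young: ω* = 2/(1+√(1−ρ_J²)) = 2/(1+0.01939) = 2/1.01939 = 1.9620.
ρ(B_{ω*}) = ω*−1 = 0.9620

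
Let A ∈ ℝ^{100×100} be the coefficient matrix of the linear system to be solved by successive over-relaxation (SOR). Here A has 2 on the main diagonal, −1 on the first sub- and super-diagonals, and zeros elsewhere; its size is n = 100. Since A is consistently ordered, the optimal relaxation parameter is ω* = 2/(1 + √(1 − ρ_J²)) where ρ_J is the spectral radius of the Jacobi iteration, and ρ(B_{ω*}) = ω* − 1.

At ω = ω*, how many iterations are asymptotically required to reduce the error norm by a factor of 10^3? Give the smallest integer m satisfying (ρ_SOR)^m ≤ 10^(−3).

m = 112

n=100: λ(B_J) = 1 − λ(A)/2 = cos(kπ/101); k=1 gives ρ_J = 0.9995163.
√(1−ρ_J²) = |sin(π/101)| = 0.0310999
Then 2/(1+√(1−ρ_J²)) = 2/(1+0.0310999); ω* = 2/1.0310999 = 1.9396763.
Hence ρ(B_{ω*}) = 1.9396763 − 1 = 0.9396763.
(0.9396763)^m ≤ 10^{−3}  ⇒  m·ln(0.9396763) ≤ −3·ln10  ⇒  m ≥ 111.022  ⇒  m = 112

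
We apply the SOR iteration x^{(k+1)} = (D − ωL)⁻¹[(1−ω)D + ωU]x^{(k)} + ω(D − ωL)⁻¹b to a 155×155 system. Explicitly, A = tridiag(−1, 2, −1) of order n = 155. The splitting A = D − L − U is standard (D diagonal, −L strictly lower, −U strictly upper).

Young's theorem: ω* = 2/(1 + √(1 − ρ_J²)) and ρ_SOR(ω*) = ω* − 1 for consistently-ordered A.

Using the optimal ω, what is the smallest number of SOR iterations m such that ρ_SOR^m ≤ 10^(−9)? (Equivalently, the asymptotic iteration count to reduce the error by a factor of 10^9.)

With n=155, ρ(Jacobi) = cos(π/156) = 0.9997972.
√(1−ρ_J²) simplifies to sin(π/156) = 0.0201371.
ω* = 2/(1+0.0201371) = 1.9605208
ρ(B_{ω*}) = ω*−1 = 0.9605208
(0.9605208)^m ≤ 10^{−9}  ⇒  m·ln(0.9605208) ≤ −9·ln10  ⇒  m ≥ 514.486  ⇒  m = 515

m = 515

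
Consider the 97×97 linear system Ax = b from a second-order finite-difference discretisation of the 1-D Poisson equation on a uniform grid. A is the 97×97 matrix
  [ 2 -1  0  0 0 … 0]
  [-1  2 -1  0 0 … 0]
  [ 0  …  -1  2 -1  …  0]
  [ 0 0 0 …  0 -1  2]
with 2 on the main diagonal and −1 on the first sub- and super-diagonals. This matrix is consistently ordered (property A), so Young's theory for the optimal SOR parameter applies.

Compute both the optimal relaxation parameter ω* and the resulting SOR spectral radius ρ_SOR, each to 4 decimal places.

½·tridiag(1,0,1) at n=97: λ_k = cos(kπ/98); max |λ| at k=1 ⇒ ρ_J = cos(π/98) ≈ 0.9995.
root = sin(π/98) = 0.03205  (since 1−cos² = sin²).
So ω* = 2/1.03205 = 1.9379 (Young).
Hence ρ(B_{ω*}) = 1.9379 − 1 = 0.9379.

ω* = 1.9379, ρ_SOR = 0.9379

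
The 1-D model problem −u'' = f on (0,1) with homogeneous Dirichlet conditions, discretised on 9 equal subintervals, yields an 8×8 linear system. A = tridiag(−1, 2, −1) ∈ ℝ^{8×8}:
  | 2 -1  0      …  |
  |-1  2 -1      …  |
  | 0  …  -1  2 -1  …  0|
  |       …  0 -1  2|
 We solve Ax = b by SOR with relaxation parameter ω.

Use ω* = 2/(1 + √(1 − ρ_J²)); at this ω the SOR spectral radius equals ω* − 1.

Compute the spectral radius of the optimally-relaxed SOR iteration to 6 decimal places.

ρ_SOR = 0.490291

ρ_J = max_k |cos(kπ/9)| = cos(π/9) = 0.939693
1 − cos²(π/9) = sin²(π/9) ⇒ √(1−ρ_J²) = sin(π/9) = 0.3420201.
So ω* = 2/1.3420201 = 1.490291 (Young).
[ρ_SOR] ω* − 1 = 0.490291.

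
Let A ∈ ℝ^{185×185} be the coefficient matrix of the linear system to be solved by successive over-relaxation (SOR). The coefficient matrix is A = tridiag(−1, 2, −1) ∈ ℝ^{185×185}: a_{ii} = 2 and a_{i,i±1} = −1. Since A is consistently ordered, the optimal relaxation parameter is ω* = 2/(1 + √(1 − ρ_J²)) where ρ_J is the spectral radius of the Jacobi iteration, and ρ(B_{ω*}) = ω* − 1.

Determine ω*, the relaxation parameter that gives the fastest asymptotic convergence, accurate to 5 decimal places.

ω* = 1.96678

With n=185, ρ(Jacobi) = cos(π/186) = 0.99986.
√(1−ρ_J²) simplifies to sin(π/186) = 0.016889.
So ω* = 2/1.016889 = 1.96678 (Young).
ρ(B_{ω*}) = ω*−1 = 0.96678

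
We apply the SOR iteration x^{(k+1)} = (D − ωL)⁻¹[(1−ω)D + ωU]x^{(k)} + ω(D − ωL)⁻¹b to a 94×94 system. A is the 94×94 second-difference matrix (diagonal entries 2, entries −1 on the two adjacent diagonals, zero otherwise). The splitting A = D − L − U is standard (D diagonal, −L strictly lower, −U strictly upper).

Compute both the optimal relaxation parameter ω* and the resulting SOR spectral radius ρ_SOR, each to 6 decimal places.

ω* = 1.935990, ρ_SOR = 0.935990

ρ_J = max_k |cos(kπ/95)| = cos(π/95) = 0.999453
√(1−ρ_J²) simplifies to sin(π/95) = 0.0330634.
ω* = 2 / (1 + 0.0330634) = 2 / 1.0330634 ≈ 1.935990.
Hence ρ(B_{ω*}) = 1.935990 − 1 = 0.935990.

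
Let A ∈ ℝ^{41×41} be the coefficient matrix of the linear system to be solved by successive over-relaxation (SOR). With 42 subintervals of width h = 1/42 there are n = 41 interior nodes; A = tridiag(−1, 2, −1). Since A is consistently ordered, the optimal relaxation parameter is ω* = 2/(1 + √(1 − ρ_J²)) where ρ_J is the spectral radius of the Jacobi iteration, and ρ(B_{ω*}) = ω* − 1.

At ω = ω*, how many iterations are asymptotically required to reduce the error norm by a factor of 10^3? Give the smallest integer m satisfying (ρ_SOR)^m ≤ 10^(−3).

m = 47

spectrum of D⁻¹(L+U) = {cos(kπ/42) : 1≤k≤41}; ρ_J = cos(π/42) = 0.9972038.
root = sin(π/42) = 0.0747301  (since 1−cos² = sin²).
So ω* = 2/1.0747301 = 1.8609323 (Young).
[ρ_SOR] ω* − 1 = 0.8609323.
For 3 digits: m = 3·ln10 / (−ln 0.8609323) = 6.90776/0.149739 = 46.132; round up → m = 47.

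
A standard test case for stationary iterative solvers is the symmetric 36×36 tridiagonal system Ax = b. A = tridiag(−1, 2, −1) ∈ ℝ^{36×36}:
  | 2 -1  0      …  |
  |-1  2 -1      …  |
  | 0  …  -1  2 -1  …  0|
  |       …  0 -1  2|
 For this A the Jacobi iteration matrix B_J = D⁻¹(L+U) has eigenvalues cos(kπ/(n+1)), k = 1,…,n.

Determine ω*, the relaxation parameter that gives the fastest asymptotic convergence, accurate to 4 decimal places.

ω* = 1.8436

[ρ_J] n=36: ρ(B_J) = cos(π/(n+1)) = cos(π/37) = 0.9964.
1 − cos²(π/37) = sin²(π/37) ⇒ √(1−ρ_J²) = sin(π/37) = 0.08481.
[ω*] 2 ÷ (1 + 0.08481) = 2 ÷ 1.08481 = 1.8436.
At ω = 1.8436 every |λ(B_ω)| = ω−1, so ρ_SOR = 0.8436.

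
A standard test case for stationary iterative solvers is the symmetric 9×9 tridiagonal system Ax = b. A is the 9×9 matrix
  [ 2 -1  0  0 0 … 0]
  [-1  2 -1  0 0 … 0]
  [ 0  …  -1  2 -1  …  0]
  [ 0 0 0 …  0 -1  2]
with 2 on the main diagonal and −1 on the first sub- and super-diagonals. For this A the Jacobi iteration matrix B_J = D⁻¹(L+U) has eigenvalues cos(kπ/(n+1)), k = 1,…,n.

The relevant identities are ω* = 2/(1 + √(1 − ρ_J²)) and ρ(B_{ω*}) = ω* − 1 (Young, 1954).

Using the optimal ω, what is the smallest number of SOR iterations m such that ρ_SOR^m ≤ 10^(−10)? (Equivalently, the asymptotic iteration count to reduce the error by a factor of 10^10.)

[ρ_J] n=9: ρ(B_J) = cos(π/(n+1)) = cos(π/10) = 0.9510565.
√(1−ρ_J²) simplifies to sin(π/10) = 0.3090170.
Then 2/(1+√(1−ρ_J²)) = 2/(1+0.3090170); ω* = 2/1.3090170 = 1.5278640.
ρ_SOR = ω* − 1 = 1.5278640 − 1 = 0.5278640.
(0.5278640)^m ≤ 10^{−10}  ⇒  m·ln(0.5278640) ≤ −10·ln10  ⇒  m ≥ 36.039  ⇒  m = 37

m = 37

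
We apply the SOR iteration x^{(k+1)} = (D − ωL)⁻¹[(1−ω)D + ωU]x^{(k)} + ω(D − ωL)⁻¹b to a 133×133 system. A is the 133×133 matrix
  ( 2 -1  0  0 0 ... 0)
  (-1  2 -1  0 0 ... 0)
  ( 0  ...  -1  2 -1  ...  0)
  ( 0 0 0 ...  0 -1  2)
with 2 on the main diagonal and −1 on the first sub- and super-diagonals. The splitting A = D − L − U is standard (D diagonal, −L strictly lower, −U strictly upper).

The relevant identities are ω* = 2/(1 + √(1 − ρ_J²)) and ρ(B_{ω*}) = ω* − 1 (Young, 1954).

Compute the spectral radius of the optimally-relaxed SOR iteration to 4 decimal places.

B_J for the 133×133 system has eigenvalues cos(kπ/134); ρ_J = cos(π/134) = 0.9997.
√(1−ρ_J²) = |sin(π/134)| = 0.02344
ω* = 2 / (1 + 0.02344) = 2 / 1.02344 ≈ 1.9542.
ρ_SOR = ω* − 1 ≈ 0.9542.

ρ_SOR = 0.9542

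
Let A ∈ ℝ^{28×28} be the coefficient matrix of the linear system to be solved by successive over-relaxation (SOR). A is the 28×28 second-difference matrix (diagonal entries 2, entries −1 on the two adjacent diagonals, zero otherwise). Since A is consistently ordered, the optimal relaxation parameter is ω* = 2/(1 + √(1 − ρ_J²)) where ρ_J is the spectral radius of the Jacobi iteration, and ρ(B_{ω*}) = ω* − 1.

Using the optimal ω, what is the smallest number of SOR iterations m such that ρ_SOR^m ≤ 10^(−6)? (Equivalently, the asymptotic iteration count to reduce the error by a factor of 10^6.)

m = 64

ρ_J = max_k |cos(kπ/29)| = cos(π/29) = 0.9941380
√(1−ρ_J²) simplifies to sin(π/29) = 0.1081190.
ω* = 2/(1 + 0.1081190) = 2/1.1081190 = 1.8048603.
Hence ρ(B_{ω*}) = 1.8048603 − 1 = 0.8048603.
ρ_SOR^m ≤ 10^(−6) ⇔ m ≥ 6·ln10/(−ln 0.8048603) = 13.8155/0.217087 = 63.640; m = ⌈63.640⌉ = 64.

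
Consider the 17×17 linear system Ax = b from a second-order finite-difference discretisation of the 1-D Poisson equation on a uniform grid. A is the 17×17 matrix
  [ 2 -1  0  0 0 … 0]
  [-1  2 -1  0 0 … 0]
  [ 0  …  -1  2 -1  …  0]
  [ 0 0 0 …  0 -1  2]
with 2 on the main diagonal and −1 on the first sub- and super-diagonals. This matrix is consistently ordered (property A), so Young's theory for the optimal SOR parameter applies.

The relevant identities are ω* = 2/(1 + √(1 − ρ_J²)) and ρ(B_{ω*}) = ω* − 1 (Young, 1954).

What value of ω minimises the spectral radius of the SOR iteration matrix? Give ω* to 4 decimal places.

ω* = 1.7041

B_J for the 17×17 system has eigenvalues cos(kπ/18); ρ_J = cos(π/18) = 0.9848.
1 − cos²(π/18) = sin²(π/18) ⇒ √(1−ρ_J²) = sin(π/18) = 0.17365.
Then 2/(1+√(1−ρ_J²)) = 2/(1+0.17365); ω* = 2/1.17365 = 1.7041.
and ρ(B_{ω*}) = 1.7041 − 1 = 0.7041.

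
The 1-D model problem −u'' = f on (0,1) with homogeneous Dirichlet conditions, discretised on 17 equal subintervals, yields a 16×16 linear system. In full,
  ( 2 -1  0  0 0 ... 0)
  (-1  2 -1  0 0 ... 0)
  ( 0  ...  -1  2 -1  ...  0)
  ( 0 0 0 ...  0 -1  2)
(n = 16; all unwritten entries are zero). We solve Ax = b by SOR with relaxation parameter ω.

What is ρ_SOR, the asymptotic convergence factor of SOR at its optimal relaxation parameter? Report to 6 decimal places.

ρ_SOR = 0.689547

B_J for the 16×16 system has eigenvalues cos(kπ/17); ρ_J = cos(π/17) = 0.982973.
√(1−ρ_J²) = |sin(π/17)| = 0.1837495
So ω* = 2/1.1837495 = 1.689547 (Young).
ρ(B_{ω*}) = ω*−1 = 0.689547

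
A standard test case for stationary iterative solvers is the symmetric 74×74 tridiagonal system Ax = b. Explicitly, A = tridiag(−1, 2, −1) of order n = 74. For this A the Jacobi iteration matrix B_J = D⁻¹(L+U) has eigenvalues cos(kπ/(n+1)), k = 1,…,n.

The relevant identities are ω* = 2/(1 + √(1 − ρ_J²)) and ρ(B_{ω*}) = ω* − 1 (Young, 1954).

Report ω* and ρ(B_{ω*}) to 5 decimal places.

B_J for the 74×74 system has eigenvalues cos(kπ/75); ρ_J = cos(π/75) = 0.99912.
√(1−ρ_J²) = |sin(π/75)| = 0.041876
ω* = 2/(1+0.041876) = 1.91961
ρ_SOR = ω* − 1 ≈ 0.91961.

ω* = 1.91961, ρ_SOR = 0.91961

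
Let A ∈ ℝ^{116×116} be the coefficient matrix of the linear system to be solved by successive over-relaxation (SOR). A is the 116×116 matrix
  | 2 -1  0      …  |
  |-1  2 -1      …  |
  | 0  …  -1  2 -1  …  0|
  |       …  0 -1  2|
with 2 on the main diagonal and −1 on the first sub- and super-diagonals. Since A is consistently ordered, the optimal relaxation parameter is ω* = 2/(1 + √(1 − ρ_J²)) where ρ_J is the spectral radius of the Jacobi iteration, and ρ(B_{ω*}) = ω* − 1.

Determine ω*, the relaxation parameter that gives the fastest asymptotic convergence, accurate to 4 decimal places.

ω* = 1.9477

[ρ_J] n=116: ρ(B_J) = cos(π/(n+1)) = cos(π/117) = 0.9996.
√(1−ρ_J²) simplifies to sin(π/117) = 0.02685.
So ω* = 2/1.02685 = 1.9477 (Young).
ρ(B_{ω*}) = ω*−1 = 0.9477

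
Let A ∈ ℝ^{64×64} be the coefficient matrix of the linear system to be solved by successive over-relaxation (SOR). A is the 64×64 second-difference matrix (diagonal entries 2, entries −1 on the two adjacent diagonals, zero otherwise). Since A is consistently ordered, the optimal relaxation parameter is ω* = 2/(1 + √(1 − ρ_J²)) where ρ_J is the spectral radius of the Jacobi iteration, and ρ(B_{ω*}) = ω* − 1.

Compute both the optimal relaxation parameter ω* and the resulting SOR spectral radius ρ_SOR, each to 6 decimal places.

ω* = 1.907826, ρ_SOR = 0.907826

B_J for the 64×64 system has eigenvalues cos(kπ/65); ρ_J = cos(π/65) = 0.998832.
√(1−ρ_J²) simplifies to sin(π/65) = 0.0483134.
So ω* = 2/1.0483134 = 1.907826 (Young).
[ρ_SOR] ω* − 1 = 0.907826.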